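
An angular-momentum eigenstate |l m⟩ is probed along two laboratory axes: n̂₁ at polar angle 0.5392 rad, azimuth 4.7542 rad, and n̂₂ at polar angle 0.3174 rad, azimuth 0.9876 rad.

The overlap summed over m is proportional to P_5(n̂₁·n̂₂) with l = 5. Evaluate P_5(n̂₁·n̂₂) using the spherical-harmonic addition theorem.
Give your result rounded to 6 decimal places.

Summing Y*_{l m}(θ₁,φ₁)·Y_{l m}(θ₂,φ₂) over m ∈ [−5, 5]; prefactor 4π/(2·5+1) = 1.142397:
  m=-5: Y*=+0.003437-0.016202i  Y=+0.000307+0.001340i  product +0.000023-0.000000i
  m=-4: Y*=+0.086314+0.014572i  Y=-0.009133+0.009571i  product -0.000928+0.000693i
  m=-3: Y*=-0.032967+0.261442i  Y=-0.073719-0.013323i  product +0.005913-0.018834i
  m=-2: Y*=-0.461955-0.038720i  Y=-0.105386-0.246233i  product +0.039150+0.117829i
  m=-1: Y*=+0.014283-0.341403i  Y=+0.301212-0.456557i  product -0.151568-0.109356i
  m=+0: Y*=-0.239327-0.000000i  Y=+0.349221+0.000000i  product -0.083578-0.000000i
  m=+1: Y*=-0.014283-0.341403i  Y=-0.301212-0.456557i  product -0.151568+0.109356i
  m=+2: Y*=-0.461955+0.038720i  Y=-0.105386+0.246233i  product +0.039150-0.117829i
  m=+3: Y*=+0.032967+0.261442i  Y=+0.073719-0.013323i  product +0.005913+0.018834i
  m=+4: Y*=+0.086314-0.014572i  Y=-0.009133-0.009571i  product -0.000928-0.000693i
  m=+5: Y*=-0.003437-0.016202i  Y=-0.000307+0.001340i  product +0.000023+0.000000i
Total Σ_m = -0.298398+0.000000i. Multiply by 1.142397: -0.340889+0.000000i. P_5(cos γ) = -0.340889

-0.340889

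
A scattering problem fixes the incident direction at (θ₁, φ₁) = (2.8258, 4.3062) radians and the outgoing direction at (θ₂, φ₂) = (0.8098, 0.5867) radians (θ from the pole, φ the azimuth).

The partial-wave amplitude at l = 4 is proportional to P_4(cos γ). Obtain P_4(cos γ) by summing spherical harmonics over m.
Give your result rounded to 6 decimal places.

Summing Y*_{l m}(θ₁,φ₁)·Y_{l m}(θ₂,φ₂) over m ∈ [−4, 4]; prefactor 4π/(2·4+1) = 1.396263:
  m=-4: -0.000222-0.004111i × -0.085236-0.086853i = -0.000338+0.000370i  (running Σ = -0.000338+0.000370i)
  m=-3: -0.033452-0.012296i × -0.061682-0.321937i = -0.001895+0.011528i  (running Σ = -0.002233+0.011898i)
  m=-2: -0.118167+0.124722i × +0.158136-0.376760i = +0.028304+0.064244i  (running Σ = +0.026070+0.076141i)
  m=-1: +0.183470+0.426567i × +0.064782-0.043066i = +0.030256+0.019732i  (running Σ = +0.056326+0.095874i)
  m=0: +0.472593-0.000000i × -0.354502+0.000000i = -0.167535+0.000000i  (running Σ = -0.111209+0.095874i)
  m=1: -0.183470+0.426567i × -0.064782-0.043066i = +0.030256-0.019732i  (running Σ = -0.080953+0.076141i)
  m=2: -0.118167-0.124722i × +0.158136+0.376760i = +0.028304-0.064244i  (running Σ = -0.052649+0.011898i)
  m=3: +0.033452-0.012296i × +0.061682-0.321937i = -0.001895-0.011528i  (running Σ = -0.054544+0.000370i)
  m=4: -0.000222+0.004111i × -0.085236+0.086853i = -0.000338-0.000370i  (running Σ = -0.054882-0.000000i)
Total Σ_m = -0.054882-0.000000i. Multiply by 1.396263: -0.076630-0.000000i. P_4(cos γ) = -0.076630

-0.076630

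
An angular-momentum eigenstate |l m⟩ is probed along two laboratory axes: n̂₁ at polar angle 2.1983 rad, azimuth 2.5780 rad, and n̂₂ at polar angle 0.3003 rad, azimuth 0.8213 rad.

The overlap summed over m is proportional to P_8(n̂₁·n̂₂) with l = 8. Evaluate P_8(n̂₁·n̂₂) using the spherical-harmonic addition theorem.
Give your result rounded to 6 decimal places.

Expand P_8 via completeness: Σ_{m} conj(Y_{8,m}) at Ω₁ times Y_{8,m} at Ω₂ —
  [-8]  conj(Y_{8,-8})(Ω₁) = (-0.019220, 0.093071) ; Y_{8,-8}(Ω₂) = (0.000029, -0.000009) ; Δ = (0.000000, 0.000003)
  [-7]  conj(Y_{8,-7})(Ω₁) = (-0.191389, 0.198468) ; Y_{8,-7}(Ω₂) = (0.000336, 0.000199) ; Δ = (-0.000104, 0.000029)
  [-6]  conj(Y_{8,-6})(Ω₁) = (-0.429086, 0.104988) ; Y_{8,-6}(Ω₂) = (0.000684, 0.003126) ; Δ = (-0.000622, -0.001269)
  [-5]  conj(Y_{8,-5})(Ω₁) = (-0.341534, -0.114558) ; Y_{8,-5}(Ω₂) = (-0.010708, 0.015455) ; Δ = (0.005428, -0.004052)
  [-4]  conj(Y_{8,-4})(Ω₁) = (0.021900, 0.026884) ; Y_{8,-4}(Ω₂) = (-0.080487, 0.011639) ; Δ = (-0.002076, -0.001909)
  [-3]  conj(Y_{8,-3})(Ω₁) = (0.043250, 0.358737) ; Y_{8,-3}(Ω₂) = (-0.197660, -0.159087) ; Δ = (0.048522, -0.077788)
  [-2]  conj(Y_{8,-2})(Ω₁) = (-0.068885, 0.144960) ; Y_{8,-2}(Ω₂) = (-0.037851, -0.526242) ; Δ = (0.078891, 0.030763)
  [-1]  conj(Y_{8,-1})(Ω₁) = (0.249550, -0.157707) ; Y_{8,-1}(Ω₂) = (0.387091, -0.415934) ; Δ = (0.031003, -0.164843)
  [+0]  conj(Y_{8,0})(Ω₁) = (0.208716, -0.000000) ; Y_{8,0}(Ω₂) = (-0.087742, 0.000000) ; Δ = (-0.018313, 0.000000)
  [+1]  conj(Y_{8,1})(Ω₁) = (-0.249550, -0.157707) ; Y_{8,1}(Ω₂) = (-0.387091, -0.415934) ; Δ = (0.031003, 0.164843)
  [+2]  conj(Y_{8,2})(Ω₁) = (-0.068885, -0.144960) ; Y_{8,2}(Ω₂) = (-0.037851, 0.526242) ; Δ = (0.078891, -0.030763)
  [+3]  conj(Y_{8,3})(Ω₁) = (-0.043250, 0.358737) ; Y_{8,3}(Ω₂) = (0.197660, -0.159087) ; Δ = (0.048522, 0.077788)
  [+4]  conj(Y_{8,4})(Ω₁) = (0.021900, -0.026884) ; Y_{8,4}(Ω₂) = (-0.080487, -0.011639) ; Δ = (-0.002076, 0.001909)
  [+5]  conj(Y_{8,5})(Ω₁) = (0.341534, -0.114558) ; Y_{8,5}(Ω₂) = (0.010708, 0.015455) ; Δ = (0.005428, 0.004052)
  [+6]  conj(Y_{8,6})(Ω₁) = (-0.429086, -0.104988) ; Y_{8,6}(Ω₂) = (0.000684, -0.003126) ; Δ = (-0.000622, 0.001269)
  [+7]  conj(Y_{8,7})(Ω₁) = (0.191389, 0.198468) ; Y_{8,7}(Ω₂) = (-0.000336, 0.000199) ; Δ = (-0.000104, -0.000029)
  [+8]  conj(Y_{8,8})(Ω₁) = (-0.019220, -0.093071) ; Y_{8,8}(Ω₂) = (0.000029, 0.000009) ; Δ = (0.000000, -0.000003)
Accumulated sum (0.303772, -0.000000); after 4π/(2l+1) scaling, (0.224548, -0.000000) ⇒ P_8 = 0.224548

0.224548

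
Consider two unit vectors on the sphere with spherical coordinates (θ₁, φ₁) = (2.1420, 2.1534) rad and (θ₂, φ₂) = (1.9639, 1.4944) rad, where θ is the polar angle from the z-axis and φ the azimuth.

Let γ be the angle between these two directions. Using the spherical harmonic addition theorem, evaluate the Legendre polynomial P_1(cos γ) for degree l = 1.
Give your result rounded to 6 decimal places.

Addition theorem: P_1(cos γ) = (4π/3) Σ_m Y*_{lm}(Ω₁) Y_{lm}(Ω₂), m = −1…1:
  [-1]  conj(Y_{1,-1})(Ω₁) = -0.159914+0.242700i ; Y_{1,-1}(Ω₂) = +0.024358-0.318211i ; Δ = +0.073335+0.056798i
  [+0]  conj(Y_{1,0})(Ω₁) = -0.264161-0.000000i ; Y_{1,0}(Ω₂) = -0.187163+0.000000i ; Δ = +0.049441+0.000000i
  [+1]  conj(Y_{1,1})(Ω₁) = +0.159914+0.242700i ; Y_{1,1}(Ω₂) = -0.024358-0.318211i ; Δ = +0.073335-0.056798i
Σ over m = +0.196110+0.000000i; ×(4π/3) → +0.821465+0.000000i. Real part: 0.821465

0.821465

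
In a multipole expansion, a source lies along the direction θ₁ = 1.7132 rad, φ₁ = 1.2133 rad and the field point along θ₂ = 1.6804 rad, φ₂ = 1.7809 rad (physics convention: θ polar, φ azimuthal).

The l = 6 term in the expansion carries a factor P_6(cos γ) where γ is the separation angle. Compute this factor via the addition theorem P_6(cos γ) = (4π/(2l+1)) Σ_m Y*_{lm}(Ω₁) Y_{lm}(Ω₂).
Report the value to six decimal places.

Expand P_6 via completeness: Σ_{m} conj(Y_{6,m}) at Ω₁ times Y_{6,m} at Ω₂ —
  [-6]  conj(Y_{6,-6})(Ω₁) = 0.24685 + 0.38160j ; Y_{6,-6}(Ω₂) = -0.14222 + 0.44372j ; Δ = -0.20443 + 0.05526j
  [-5]  conj(Y_{6,-5})(Ω₁) = -0.22044 + 0.04853j ; Y_{6,-5}(Ω₂) = 0.15412 + 0.08830j ; Δ = -0.03826 - 0.01199j
  [-4]  conj(Y_{6,-4})(Ω₁) = -0.03742 + 0.26402j ; Y_{6,-4}(Ω₂) = -0.20178 + 0.22530j ; Δ = -0.05193 - 0.06171j
  [-3]  conj(Y_{6,-3})(Ω₁) = -0.21884 - 0.11907j ; Y_{6,-3}(Ω₂) = 0.11830 + 0.16215j ; Δ = -0.00658 - 0.04957j
  [-2]  conj(Y_{6,-2})(Ω₁) = -0.15684 + 0.13617j ; Y_{6,-2}(Ω₂) = -0.23192 + 0.10362j ; Δ = 0.02226 - 0.04783j
  [-1]  conj(Y_{6,-1})(Ω₁) = -0.08930 - 0.23905j ; Y_{6,-1}(Ω₂) = 0.04340 + 0.20352j ; Δ = 0.04478 - 0.02855j
  [+0]  conj(Y_{6,0})(Ω₁) = -0.19141 + 0.00000j ; Y_{6,0}(Ω₂) = -0.24082 + 0.00000j ; Δ = 0.04610 + 0.00000j
  [+1]  conj(Y_{6,1})(Ω₁) = 0.08930 - 0.23905j ; Y_{6,1}(Ω₂) = -0.04340 + 0.20352j ; Δ = 0.04478 + 0.02855j
  [+2]  conj(Y_{6,2})(Ω₁) = -0.15684 - 0.13617j ; Y_{6,2}(Ω₂) = -0.23192 - 0.10362j ; Δ = 0.02226 + 0.04783j
  [+3]  conj(Y_{6,3})(Ω₁) = 0.21884 - 0.11907j ; Y_{6,3}(Ω₂) = -0.11830 + 0.16215j ; Δ = -0.00658 + 0.04957j
  [+4]  conj(Y_{6,4})(Ω₁) = -0.03742 - 0.26402j ; Y_{6,4}(Ω₂) = -0.20178 - 0.22530j ; Δ = -0.05193 + 0.06171j
  [+5]  conj(Y_{6,5})(Ω₁) = 0.22044 + 0.04853j ; Y_{6,5}(Ω₂) = -0.15412 + 0.08830j ; Δ = -0.03826 + 0.01199j
  [+6]  conj(Y_{6,6})(Ω₁) = 0.24685 - 0.38160j ; Y_{6,6}(Ω₂) = -0.14222 - 0.44372j ; Δ = -0.20443 - 0.05526j
Σ over m = -0.42223 - 0.00000j; ×(4π/13) → -0.40814 - 0.00000j. Real part: -0.408145

-0.408145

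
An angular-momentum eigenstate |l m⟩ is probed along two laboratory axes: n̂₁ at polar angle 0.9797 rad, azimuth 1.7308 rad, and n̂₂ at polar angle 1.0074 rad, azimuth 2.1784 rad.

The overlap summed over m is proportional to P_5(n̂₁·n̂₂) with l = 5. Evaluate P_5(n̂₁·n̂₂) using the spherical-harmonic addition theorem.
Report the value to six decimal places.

0.188160

Addition theorem: P_5(cos γ) = (4π/11) Σ_m Y*_{lm}(Ω₁) Y_{lm}(Ω₂), m = −5…5:
  term(m=-5) = -0.02273 - 0.02885j   from Y*(Ω₁)=-0.13141 + 0.12763j, Y(Ω₂)=-0.02073 + 0.19941j
  term(m=-4) = -0.03392 - 0.15196j   from Y*(Ω₁)=0.31184 + 0.23219j, Y(Ω₂)=-0.30340 - 0.26140j
  term(m=-3) = 0.02632 - 0.11344j   from Y*(Ω₁)=0.16416 - 0.31531j, Y(Ω₂)=0.31724 - 0.08169j
  term(m=-2) = 0.00260 - 0.00324j   from Y*(Ω₁)=0.04224 + 0.01400j, Y(Ω₂)=0.03251 - 0.08754j
  term(m=-1) = 0.11029 - 0.05295j   from Y*(Ω₁)=0.05603 - 0.34720j, Y(Ω₂)=0.19860 + 0.28561j
  term(m=+0) = -0.00043 + 0.00000j   from Y*(Ω₁)=-0.04319 + 0.00000j, Y(Ω₂)=0.00997 + 0.00000j
  term(m=+1) = 0.11029 + 0.05295j   from Y*(Ω₁)=-0.05603 - 0.34720j, Y(Ω₂)=-0.19860 + 0.28561j
  term(m=+2) = 0.00260 + 0.00324j   from Y*(Ω₁)=0.04224 - 0.01400j, Y(Ω₂)=0.03251 + 0.08754j
  term(m=+3) = 0.02632 + 0.11344j   from Y*(Ω₁)=-0.16416 - 0.31531j, Y(Ω₂)=-0.31724 - 0.08169j
  term(m=+4) = -0.03392 + 0.15196j   from Y*(Ω₁)=0.31184 - 0.23219j, Y(Ω₂)=-0.30340 + 0.26140j
  term(m=+5) = -0.02273 + 0.02885j   from Y*(Ω₁)=0.13141 + 0.12763j, Y(Ω₂)=0.02073 + 0.19941j
Accumulated sum 0.16471 + 0.00000j; after 4π/(2l+1) scaling, 0.18816 + 0.00000j ⇒ P_5 = 0.188160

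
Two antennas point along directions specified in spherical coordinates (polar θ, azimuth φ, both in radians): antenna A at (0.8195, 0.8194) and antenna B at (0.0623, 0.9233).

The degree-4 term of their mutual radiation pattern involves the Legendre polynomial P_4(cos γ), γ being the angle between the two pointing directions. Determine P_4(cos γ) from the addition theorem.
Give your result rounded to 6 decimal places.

Addition theorem: P_4(cos γ) = (4π/9) Σ_m Y*_{lm}(Ω₁) Y_{lm}(Ω₂), m = −4…4:
  [-4]  conj(Y_{4,-4})(Ω₁) = -0.125061-0.017115i ; Y_{4,-4}(Ω₂) = -0.000006+0.000003i ; Δ = +0.000001-0.000000i
  [-3]  conj(Y_{4,-3})(Ω₁) = -0.258581+0.210560i ; Y_{4,-3}(Ω₂) = -0.000281-0.000109i ; Δ = +0.000096-0.000031i
  [-2]  conj(Y_{4,-2})(Ω₁) = -0.027455+0.403102i ; Y_{4,-2}(Ω₂) = -0.002109-0.007452i ; Δ = +0.003062-0.000646i
  [-1]  conj(Y_{4,-1})(Ω₁) = +0.042124+0.045091i ; Y_{4,-1}(Ω₂) = +0.070447-0.093152i ; Δ = +0.007168-0.000747i
  [+0]  conj(Y_{4,0})(Ω₁) = -0.357527-0.000000i ; Y_{4,0}(Ω₂) = +0.829938+0.000000i ; Δ = -0.296725-0.000000i
  [+1]  conj(Y_{4,1})(Ω₁) = -0.042124+0.045091i ; Y_{4,1}(Ω₂) = -0.070447-0.093152i ; Δ = +0.007168+0.000747i
  [+2]  conj(Y_{4,2})(Ω₁) = -0.027455-0.403102i ; Y_{4,2}(Ω₂) = -0.002109+0.007452i ; Δ = +0.003062+0.000646i
  [+3]  conj(Y_{4,3})(Ω₁) = +0.258581+0.210560i ; Y_{4,3}(Ω₂) = +0.000281-0.000109i ; Δ = +0.000096+0.000031i
  [+4]  conj(Y_{4,4})(Ω₁) = -0.125061+0.017115i ; Y_{4,4}(Ω₂) = -0.000006-0.000003i ; Δ = +0.000001+0.000000i
Accumulated sum -0.276073+0.000000i; after 4π/(2l+1) scaling, -0.385471+0.000000i ⇒ P_4 = -0.385471

-0.385471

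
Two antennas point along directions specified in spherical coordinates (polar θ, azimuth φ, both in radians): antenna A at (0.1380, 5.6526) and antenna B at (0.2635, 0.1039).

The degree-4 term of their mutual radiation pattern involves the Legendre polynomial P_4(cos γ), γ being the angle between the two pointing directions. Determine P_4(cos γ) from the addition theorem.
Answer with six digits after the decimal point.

0.835468

Expand P_4 via completeness: Σ_{m} conj(Y_{4,m}) at Ω₁ times Y_{4,m} at Ω₂ —
  [-4]  conj(Y_{4,-4})(Ω₁) = (-0.000129, -0.000092) ; Y_{4,-4}(Ω₂) = (0.001863, -0.000822) ; Δ = (-0.000000, -0.000000)
  [-3]  conj(Y_{4,-3})(Ω₁) = (-0.001018, -0.003063) ; Y_{4,-3}(Ω₂) = (0.020324, -0.006549) ; Δ = (-0.000041, -0.000056)
  [-2]  conj(Y_{4,-2})(Ω₁) = (0.011318, -0.035377) ; Y_{4,-2}(Ω₂) = (0.122690, -0.025868) ; Δ = (0.000473, -0.004633)
  [-1]  conj(Y_{4,-1})(Ω₁) = (0.201357, -0.146993) ; Y_{4,-1}(Ω₂) = (0.417114, -0.043495) ; Δ = (0.077596, -0.070071)
  [+0]  conj(Y_{4,0})(Ω₁) = (0.767537, -0.000000) ; Y_{4,0}(Ω₂) = (0.576264, 0.000000) ; Δ = (0.442304, 0.000000)
  [+1]  conj(Y_{4,1})(Ω₁) = (-0.201357, -0.146993) ; Y_{4,1}(Ω₂) = (-0.417114, -0.043495) ; Δ = (0.077596, 0.070071)
  [+2]  conj(Y_{4,2})(Ω₁) = (0.011318, 0.035377) ; Y_{4,2}(Ω₂) = (0.122690, 0.025868) ; Δ = (0.000473, 0.004633)
  [+3]  conj(Y_{4,3})(Ω₁) = (0.001018, -0.003063) ; Y_{4,3}(Ω₂) = (-0.020324, -0.006549) ; Δ = (-0.000041, 0.000056)
  [+4]  conj(Y_{4,4})(Ω₁) = (-0.000129, 0.000092) ; Y_{4,4}(Ω₂) = (0.001863, 0.000822) ; Δ = (-0.000000, 0.000000)
Accumulated sum (0.598360, 0.000000); after 4π/(2l+1) scaling, (0.835468, 0.000000) ⇒ P_4 = 0.835468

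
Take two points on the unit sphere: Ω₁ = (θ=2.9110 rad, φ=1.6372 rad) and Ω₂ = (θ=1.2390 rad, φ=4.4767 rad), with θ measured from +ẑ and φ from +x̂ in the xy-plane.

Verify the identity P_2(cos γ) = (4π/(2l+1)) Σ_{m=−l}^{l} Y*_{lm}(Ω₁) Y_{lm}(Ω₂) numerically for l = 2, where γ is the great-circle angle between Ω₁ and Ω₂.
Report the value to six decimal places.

Addition theorem: P_2(cos γ) = (4π/5) Σ_m Y*_{lm}(Ω₁) Y_{lm}(Ω₂), m = −2…2:
  m=-2: Y*=(-0.020000, -0.002672)  Y=(-0.307632, -0.156800)  product (0.005734, 0.003958)
  m=-1: Y*=(0.011406, -0.171517)  Y=(-0.055559, 0.231348)  product (0.039046, 0.012168)
  m=+0: Y*=(0.581358, -0.000000)  Y=(-0.214995, 0.000000)  product (-0.124989, 0.000000)
  m=+1: Y*=(-0.011406, -0.171517)  Y=(0.055559, 0.231348)  product (0.039046, -0.012168)
  m=+2: Y*=(-0.020000, 0.002672)  Y=(-0.307632, 0.156800)  product (0.005734, -0.003958)
Total Σ_m = (-0.035429, 0.000000). Multiply by 2.513274: (-0.089042, 0.000000). P_2(cos γ) = -0.089042

-0.089042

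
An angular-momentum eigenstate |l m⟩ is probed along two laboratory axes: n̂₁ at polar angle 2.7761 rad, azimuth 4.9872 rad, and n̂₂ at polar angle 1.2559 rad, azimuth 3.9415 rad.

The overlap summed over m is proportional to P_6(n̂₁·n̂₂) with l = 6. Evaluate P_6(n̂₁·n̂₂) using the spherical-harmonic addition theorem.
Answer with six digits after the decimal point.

-0.223615

Summing Y*_{l m}(θ₁,φ₁)·Y_{l m}(θ₂,φ₂) over m ∈ [−6, 6]; prefactor 4π/(2·6+1) = 0.966644:
  m=-6: +0.000079-0.001004i × +0.031037+0.355622i = +0.000359-0.000003i  (running Σ = +0.000359-0.000003i)
  m=-5: -0.008939+0.001782i × +0.263430-0.304719i = -0.001812+0.003193i  (running Σ = -0.001452+0.003190i)
  m=-4: +0.022731+0.044577i × -0.016063+0.000933i = -0.000407-0.000695i  (running Σ = -0.001859+0.002495i)
  m=-3: +0.134480-0.124371i × -0.248647-0.227891i = -0.061781+0.000278i  (running Σ = -0.063640+0.002773i)
  m=-2: -0.369209-0.226172i × +0.003614+0.124501i = +0.026824-0.046784i  (running Σ = -0.036816-0.044011i)
  m=-1: -0.147024+0.521463i × -0.205071+0.211110i = -0.079936-0.137975i  (running Σ = -0.116752-0.181986i)
  m=0: +0.014372-0.000000i × +0.151137+0.000000i = +0.002172+0.000000i  (running Σ = -0.114580-0.181986i)
  m=1: +0.147024+0.521463i × +0.205071+0.211110i = -0.079936+0.137975i  (running Σ = -0.194515-0.044011i)
  m=2: -0.369209+0.226172i × +0.003614-0.124501i = +0.026824+0.046784i  (running Σ = -0.167691+0.002773i)
  m=3: -0.134480-0.124371i × +0.248647-0.227891i = -0.061781-0.000278i  (running Σ = -0.229472+0.002495i)
  m=4: +0.022731-0.044577i × -0.016063-0.000933i = -0.000407+0.000695i  (running Σ = -0.229879+0.003190i)
  m=5: +0.008939+0.001782i × -0.263430-0.304719i = -0.001812-0.003193i  (running Σ = -0.231691-0.000003i)
  m=6: +0.000079+0.001004i × +0.031037-0.355622i = +0.000359+0.000003i  (running Σ = -0.231332+0.000000i)
Accumulated sum -0.231332+0.000000i; after 4π/(2l+1) scaling, -0.223615+0.000000i ⇒ P_6 = -0.223615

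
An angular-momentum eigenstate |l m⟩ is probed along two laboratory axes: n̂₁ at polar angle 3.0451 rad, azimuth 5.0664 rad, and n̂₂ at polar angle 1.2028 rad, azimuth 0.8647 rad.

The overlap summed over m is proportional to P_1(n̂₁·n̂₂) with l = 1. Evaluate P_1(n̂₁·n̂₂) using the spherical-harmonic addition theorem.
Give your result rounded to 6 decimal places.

-0.402011

Summing Y*_{l m}(θ₁,φ₁)·Y_{l m}(θ₂,φ₂) over m ∈ [−1, 1]; prefactor 4π/(2·1+1) = 4.188790:
  term(m=-1) = -0.005245-0.009361i   from Y*(Ω₁)=+0.011539-0.031222i, Y(Ω₂)=+0.209171-0.245286i
  term(m=+0) = -0.085484-0.000000i   from Y*(Ω₁)=-0.486330-0.000000i, Y(Ω₂)=+0.175773+0.000000i
  term(m=+1) = -0.005245+0.009361i   from Y*(Ω₁)=-0.011539-0.031222i, Y(Ω₂)=-0.209171-0.245286i
Total Σ_m = -0.095973+0.000000i. Multiply by 4.188790: -0.402011+0.000000i. P_1(cos γ) = -0.402011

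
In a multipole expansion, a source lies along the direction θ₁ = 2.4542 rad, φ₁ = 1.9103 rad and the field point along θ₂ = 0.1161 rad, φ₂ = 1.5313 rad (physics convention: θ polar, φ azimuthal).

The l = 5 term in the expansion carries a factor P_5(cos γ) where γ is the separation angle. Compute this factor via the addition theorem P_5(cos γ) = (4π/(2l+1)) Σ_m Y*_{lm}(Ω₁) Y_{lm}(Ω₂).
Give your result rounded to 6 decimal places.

Addition theorem: P_5(cos γ) = (4π/11) Σ_m Y*_{lm}(Ω₁) Y_{lm}(Ω₂), m = −5…5:
  [-5]  conj(Y_{5,-5})(Ω₁) = -0.04736 - 0.00603j ; Y_{5,-5}(Ω₂) = 0.00000 - 0.00001j ; Δ = -0.00000 + 0.00000j
  [-4]  conj(Y_{5,-4})(Ω₁) = -0.03883 - 0.17974j ; Y_{5,-4}(Ω₂) = 0.00026 + 0.00004j ; Δ = -0.00000 - 0.00005j
  [-3]  conj(Y_{5,-3})(Ω₁) = 0.32928 - 0.20292j ; Y_{5,-3}(Ω₂) = -0.00050 + 0.00421j ; Δ = 0.00069 + 0.00149j
  [-2]  conj(Y_{5,-2})(Ω₁) = 0.32510 + 0.26237j ; Y_{5,-2}(Ω₂) = -0.04413 - 0.00349j ; Δ = -0.01343 - 0.01271j
  [-1]  conj(Y_{5,-1})(Ω₁) = -0.00885 + 0.02506j ; Y_{5,-1}(Ω₂) = 0.01117 - 0.28279j ; Δ = 0.00699 + 0.00278j
  [+0]  conj(Y_{5,0})(Ω₁) = 0.39178 + 0.00000j ; Y_{5,0}(Ω₂) = 0.84333 + 0.00000j ; Δ = 0.33040 + 0.00000j
  [+1]  conj(Y_{5,1})(Ω₁) = 0.00885 + 0.02506j ; Y_{5,1}(Ω₂) = -0.01117 - 0.28279j ; Δ = 0.00699 - 0.00278j
  [+2]  conj(Y_{5,2})(Ω₁) = 0.32510 - 0.26237j ; Y_{5,2}(Ω₂) = -0.04413 + 0.00349j ; Δ = -0.01343 + 0.01271j
  [+3]  conj(Y_{5,3})(Ω₁) = -0.32928 - 0.20292j ; Y_{5,3}(Ω₂) = 0.00050 + 0.00421j ; Δ = 0.00069 - 0.00149j
  [+4]  conj(Y_{5,4})(Ω₁) = -0.03883 + 0.17974j ; Y_{5,4}(Ω₂) = 0.00026 - 0.00004j ; Δ = -0.00000 + 0.00005j
  [+5]  conj(Y_{5,5})(Ω₁) = 0.04736 - 0.00603j ; Y_{5,5}(Ω₂) = -0.00000 - 0.00001j ; Δ = -0.00000 - 0.00000j
Total Σ_m = 0.31889 + 0.00000j. Multiply by 1.142397: 0.36430 + 0.00000j. P_5(cos γ) = 0.364296

0.364296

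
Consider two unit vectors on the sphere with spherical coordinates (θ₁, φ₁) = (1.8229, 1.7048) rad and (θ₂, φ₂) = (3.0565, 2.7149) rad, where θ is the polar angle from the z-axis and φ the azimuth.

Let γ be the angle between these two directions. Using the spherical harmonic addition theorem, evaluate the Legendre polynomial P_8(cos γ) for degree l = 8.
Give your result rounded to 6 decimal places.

-0.228246

Expand P_8 via completeness: Σ_{m} conj(Y_{8,m}) at Ω₁ times Y_{8,m} at Ω₂ —
  term(m=-8) = -0.00000 - 0.00000j   from Y*(Ω₁)=0.19068 + 0.35007j, Y(Ω₂)=-0.00000 - 0.00000j
  term(m=-7) = 0.00000 - 0.00000j   from Y*(Ω₁)=-0.33120 + 0.24289j, Y(Ω₂)=-0.00000 + 0.00000j
  term(m=-6) = -0.00000 - 0.00000j   from Y*(Ω₁)=0.01436 + 0.01491j, Y(Ω₂)=-0.00000 + 0.00000j
  term(m=-5) = -0.00001 - 0.00001j   from Y*(Ω₁)=-0.22170 + 0.27982j, Y(Ω₂)=-0.00002 + 0.00004j
  term(m=-4) = 0.00005 - 0.00006j   from Y*(Ω₁)=-0.09364 - 0.05563j, Y(Ω₂)=-0.00009 + 0.00069j
  term(m=-3) = -0.00252 - 0.00028j   from Y*(Ω₁)=-0.11870 + 0.27919j, Y(Ω₂)=0.00239 + 0.00800j
  term(m=-2) = -0.00503 - 0.01042j   from Y*(Ω₁)=-0.15579 - 0.04278j, Y(Ω₂)=0.04709 + 0.05397j
  term(m=-1) = -0.05746 + 0.09151j   from Y*(Ω₁)=-0.03670 + 0.27222j, Y(Ω₂)=0.35809 + 0.16280j
  term(m=+0) = -0.17885 + 0.00000j   from Y*(Ω₁)=-0.17598 + 0.00000j, Y(Ω₂)=1.01634 + 0.00000j
  term(m=+1) = -0.05746 - 0.09151j   from Y*(Ω₁)=0.03670 + 0.27222j, Y(Ω₂)=-0.35809 + 0.16280j
  term(m=+2) = -0.00503 + 0.01042j   from Y*(Ω₁)=-0.15579 + 0.04278j, Y(Ω₂)=0.04709 - 0.05397j
  term(m=+3) = -0.00252 + 0.00028j   from Y*(Ω₁)=0.11870 + 0.27919j, Y(Ω₂)=-0.00239 + 0.00800j
  term(m=+4) = 0.00005 + 0.00006j   from Y*(Ω₁)=-0.09364 + 0.05563j, Y(Ω₂)=-0.00009 - 0.00069j
  term(m=+5) = -0.00001 + 0.00001j   from Y*(Ω₁)=0.22170 + 0.27982j, Y(Ω₂)=0.00002 + 0.00004j
  term(m=+6) = -0.00000 + 0.00000j   from Y*(Ω₁)=0.01436 - 0.01491j, Y(Ω₂)=-0.00000 - 0.00000j
  term(m=+7) = 0.00000 + 0.00000j   from Y*(Ω₁)=0.33120 + 0.24289j, Y(Ω₂)=0.00000 + 0.00000j
  term(m=+8) = -0.00000 + 0.00000j   from Y*(Ω₁)=0.19068 - 0.35007j, Y(Ω₂)=-0.00000 + 0.00000j
Accumulated sum -0.30877 + 0.00000j; after 4π/(2l+1) scaling, -0.22825 + 0.00000j ⇒ P_8 = -0.228246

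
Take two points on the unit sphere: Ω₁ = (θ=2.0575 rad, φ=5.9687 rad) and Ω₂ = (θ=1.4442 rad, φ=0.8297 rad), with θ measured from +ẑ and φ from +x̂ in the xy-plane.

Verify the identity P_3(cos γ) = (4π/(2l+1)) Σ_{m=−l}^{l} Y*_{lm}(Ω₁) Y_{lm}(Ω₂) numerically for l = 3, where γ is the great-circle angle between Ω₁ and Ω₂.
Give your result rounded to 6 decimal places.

Addition theorem: P_3(cos γ) = (4π/7) Σ_m Y*_{lm}(Ω₁) Y_{lm}(Ω₂), m = −3…3:
  [-3]  conj(Y_{3,-3})(Ω₁) = (0.169115, -0.233246) ; Y_{3,-3}(Ω₂) = (-0.323619, -0.247292) ; Δ = (-0.112409, 0.033662)
  [-2]  conj(Y_{3,-2})(Ω₁) = (-0.301970, 0.219695) ; Y_{3,-2}(Ω₂) = (-0.011236, -0.126479) ; Δ = (0.031180, 0.035724)
  [-1]  conj(Y_{3,-1})(Ω₁) = (0.025476, -0.008287) ; Y_{3,-1}(Ω₂) = (-0.199181, 0.217660) ; Δ = (-0.003271, 0.007196)
  [+0]  conj(Y_{3,0})(Ω₁) = (0.332711, -0.000000) ; Y_{3,0}(Ω₂) = (-0.137595, 0.000000) ; Δ = (-0.045779, 0.000000)
  [+1]  conj(Y_{3,1})(Ω₁) = (-0.025476, -0.008287) ; Y_{3,1}(Ω₂) = (0.199181, 0.217660) ; Δ = (-0.003271, -0.007196)
  [+2]  conj(Y_{3,2})(Ω₁) = (-0.301970, -0.219695) ; Y_{3,2}(Ω₂) = (-0.011236, 0.126479) ; Δ = (0.031180, -0.035724)
  [+3]  conj(Y_{3,3})(Ω₁) = (-0.169115, -0.233246) ; Y_{3,3}(Ω₂) = (0.323619, -0.247292) ; Δ = (-0.112409, -0.033662)
Total Σ_m = (-0.214778, 0.000000). Multiply by 1.795196: (-0.385569, 0.000000). P_3(cos γ) = -0.385569

-0.385569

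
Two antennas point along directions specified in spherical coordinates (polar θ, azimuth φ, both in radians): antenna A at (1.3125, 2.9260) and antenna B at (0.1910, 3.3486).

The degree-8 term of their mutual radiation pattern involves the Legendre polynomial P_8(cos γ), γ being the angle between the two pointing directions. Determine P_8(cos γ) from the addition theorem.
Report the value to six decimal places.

Term-by-term m-sum for l=8 (normalisation 4π/17 = 0.739198):
  m=-8: Y*=-0.06034 - 0.38886j  Y=-0.00000 - 0.00000j  product -0.00000 + 0.00000j
  m=-7: Y*=-0.02562 + 0.41507j  Y=-0.00000 + 0.00002j  product -0.00001 - 0.00000j
  m=-6: Y*=-0.00179 + 0.00630j  Y=0.00008 - 0.00022j  product 0.00000 + 0.00000j
  m=-5: Y*=0.16780 - 0.31246j  Y=-0.00115 + 0.00194j  product 0.00041 + 0.00069j
  m=-4: Y*=-0.08072 + 0.09421j  Y=0.01080 - 0.01176j  product 0.00024 + 0.00197j
  m=-3: Y*=-0.23648 + 0.17857j  Y=-0.06765 + 0.04840j  product 0.00735 - 0.02353j
  m=-2: Y*=0.15999 - 0.07360j  Y=0.27693 - 0.12169j  product 0.03535 - 0.03985j
  m=-1: Y*=0.25935 - 0.05680j  Y=-0.65292 + 0.13712j  product -0.16155 + 0.07265j
  m=+0: Y*=-0.19017 + 0.00000j  Y=0.51501 + 0.00000j  product -0.09794 + 0.00000j
  m=+1: Y*=-0.25935 - 0.05680j  Y=0.65292 + 0.13712j  product -0.16155 - 0.07265j
  m=+2: Y*=0.15999 + 0.07360j  Y=0.27693 + 0.12169j  product 0.03535 + 0.03985j
  m=+3: Y*=0.23648 + 0.17857j  Y=0.06765 + 0.04840j  product 0.00735 + 0.02353j
  m=+4: Y*=-0.08072 - 0.09421j  Y=0.01080 + 0.01176j  product 0.00024 - 0.00197j
  m=+5: Y*=-0.16780 - 0.31246j  Y=0.00115 + 0.00194j  product 0.00041 - 0.00069j
  m=+6: Y*=-0.00179 - 0.00630j  Y=0.00008 + 0.00022j  product 0.00000 - 0.00000j
  m=+7: Y*=0.02562 + 0.41507j  Y=0.00000 + 0.00002j  product -0.00001 + 0.00000j
  m=+8: Y*=-0.06034 + 0.38886j  Y=-0.00000 + 0.00000j  product -0.00000 - 0.00000j
Accumulated sum -0.33434 - 0.00000j; after 4π/(2l+1) scaling, -0.24714 - 0.00000j ⇒ P_8 = -0.247145

-0.247145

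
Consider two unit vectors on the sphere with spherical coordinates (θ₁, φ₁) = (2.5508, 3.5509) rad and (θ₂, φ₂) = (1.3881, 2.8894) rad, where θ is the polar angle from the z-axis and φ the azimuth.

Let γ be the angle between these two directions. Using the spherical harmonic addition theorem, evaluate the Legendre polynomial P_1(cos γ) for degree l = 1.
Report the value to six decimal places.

0.281327

Addition theorem: P_1(cos γ) = (4π/3) Σ_m Y*_{lm}(Ω₁) Y_{lm}(Ω₂), m = −1…1:
  m=-1: Y*=-0.176550-0.076589i  Y=-0.328997-0.084776i  product +0.051592+0.040165i
  m=+0: Y*=-0.405784-0.000000i  Y=+0.088770+0.000000i  product -0.036022-0.000000i
  m=+1: Y*=+0.176550-0.076589i  Y=+0.328997-0.084776i  product +0.051592-0.040165i
Total Σ_m = +0.067162+0.000000i. Multiply by 4.188790: +0.281327+0.000000i. P_1(cos γ) = 0.281327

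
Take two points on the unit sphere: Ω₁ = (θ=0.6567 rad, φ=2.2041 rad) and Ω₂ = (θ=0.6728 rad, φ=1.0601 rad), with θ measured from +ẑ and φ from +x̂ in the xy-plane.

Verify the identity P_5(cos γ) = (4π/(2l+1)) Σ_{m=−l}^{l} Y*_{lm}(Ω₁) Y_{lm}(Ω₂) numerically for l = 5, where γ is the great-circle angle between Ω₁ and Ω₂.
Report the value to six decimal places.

-0.417502

Term-by-term m-sum for l=5 (normalisation 4π/11 = 1.142397):
  m=-5: Y*=0.00098 - 0.03935j  Y=0.02420 + 0.03629j  product 0.00145 - 0.00092j
  m=-4: Y*=-0.13251 + 0.09230j  Y=-0.07871 + 0.15419j  product -0.00380 - 0.02770j
  m=-3: Y*=0.34606 + 0.11819j  Y=-0.37687 + 0.01460j  product -0.13215 - 0.03949j
  m=-2: Y*=-0.13214 - 0.42093j  Y=-0.22442 - 0.36653j  product -0.12463 + 0.14290j
  m=-1: Y*=-0.05568 + 0.07584j  Y=0.02862 - 0.05107j  product 0.00228 + 0.00501j
  m=+0: Y*=-0.38165 + 0.00000j  Y=-0.38838 + 0.00000j  product 0.14822 + 0.00000j
  m=+1: Y*=0.05568 + 0.07584j  Y=-0.02862 - 0.05107j  product 0.00228 - 0.00501j
  m=+2: Y*=-0.13214 + 0.42093j  Y=-0.22442 + 0.36653j  product -0.12463 - 0.14290j
  m=+3: Y*=-0.34606 + 0.11819j  Y=0.37687 + 0.01460j  product -0.13215 + 0.03949j
  m=+4: Y*=-0.13251 - 0.09230j  Y=-0.07871 - 0.15419j  product -0.00380 + 0.02770j
  m=+5: Y*=-0.00098 - 0.03935j  Y=-0.02420 + 0.03629j  product 0.00145 + 0.00092j
Accumulated sum -0.36546 + 0.00000j; after 4π/(2l+1) scaling, -0.41750 + 0.00000j ⇒ P_5 = -0.417502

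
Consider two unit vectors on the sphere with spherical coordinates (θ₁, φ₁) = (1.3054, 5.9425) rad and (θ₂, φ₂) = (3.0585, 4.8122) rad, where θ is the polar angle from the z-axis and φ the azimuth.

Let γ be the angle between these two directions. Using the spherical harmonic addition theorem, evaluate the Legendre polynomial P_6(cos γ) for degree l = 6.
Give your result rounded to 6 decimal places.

Expand P_6 via completeness: Σ_{m} conj(Y_{6,m}) at Ω₁ times Y_{6,m} at Ω₂ —
  m=-6: -0.17781 - 0.34720j × -0.00000 + 0.00000j = 0.00000 + 0.00000j  (running Σ = 0.00000 + 0.00000j)
  m=-5: -0.04857 - 0.36406j × -0.00000 - 0.00001j = -0.00000 + 0.00000j  (running Σ = -0.00000 + 0.00000j)
  m=-4: -0.01554 + 0.07363j × 0.00015 - 0.00007j = 0.00000 + 0.00001j  (running Σ = 0.00000 + 0.00001j)
  m=-3: -0.17965 + 0.29384j × 0.00087 + 0.00281j = -0.00098 - 0.00025j  (running Σ = -0.00098 - 0.00024j)
  m=-2: -0.01935 + 0.01569j × -0.03446 + 0.00697j = 0.00056 - 0.00068j  (running Σ = -0.00042 - 0.00091j)
  m=-1: 0.30391 - 0.10774j × -0.02633 - 0.26289j = -0.03632 - 0.07706j  (running Σ = -0.03675 - 0.07797j)
  m=0: 0.05136 + 0.00000j × 0.94468 + 0.00000j = 0.04852 + 0.00000j  (running Σ = 0.01177 - 0.07797j)
  m=1: -0.30391 - 0.10774j × 0.02633 - 0.26289j = -0.03632 + 0.07706j  (running Σ = -0.02455 - 0.00091j)
  m=2: -0.01935 - 0.01569j × -0.03446 - 0.00697j = 0.00056 + 0.00068j  (running Σ = -0.02399 - 0.00024j)
  m=3: 0.17965 + 0.29384j × -0.00087 + 0.00281j = -0.00098 + 0.00025j  (running Σ = -0.02497 + 0.00001j)
  m=4: -0.01554 - 0.07363j × 0.00015 + 0.00007j = 0.00000 - 0.00001j  (running Σ = -0.02497 + 0.00000j)
  m=5: 0.04857 - 0.36406j × 0.00000 - 0.00001j = -0.00000 - 0.00000j  (running Σ = -0.02497 + 0.00000j)
  m=6: -0.17781 + 0.34720j × -0.00000 - 0.00000j = 0.00000 - 0.00000j  (running Σ = -0.02497 + 0.00000j)
Total Σ_m = -0.02497 + 0.00000j. Multiply by 0.966644: -0.02414 + 0.00000j. P_6(cos γ) = -0.024141

-0.024141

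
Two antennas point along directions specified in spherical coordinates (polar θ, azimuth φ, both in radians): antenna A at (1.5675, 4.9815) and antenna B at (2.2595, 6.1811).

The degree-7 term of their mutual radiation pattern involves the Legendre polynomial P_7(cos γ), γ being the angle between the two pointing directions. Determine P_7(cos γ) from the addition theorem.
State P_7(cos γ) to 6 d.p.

-0.253667

Term-by-term m-sum for l=7 (normalisation 4π/15 = 0.837758):
  m=-7: -0.475730-0.153954i × +0.061767+0.053586i = -0.021135-0.035002i  (running Σ = -0.021135-0.035002i)
  m=-6: +0.000270-0.006161i × -0.206070-0.144798i = -0.000948+0.001230i  (running Σ = -0.022082-0.033771i)
  m=-5: -0.357600+0.081937i × +0.373353+0.209048i = -0.150640-0.044164i  (running Σ = -0.172722-0.077935i)
  m=-4: -0.003443-0.006388i × -0.342338-0.148116i = +0.000233+0.002697i  (running Σ = -0.172490-0.075239i)
  m=-3: -0.239718+0.229426i × -0.015958-0.005046i = +0.004983-0.002452i  (running Σ = -0.167506-0.077690i)
  m=-2: -0.006642-0.003965i × +0.354090+0.073316i = -0.002061-0.001891i  (running Σ = -0.169568-0.079581i)
  m=-1: -0.084887+0.307784i × -0.145158-0.014870i = +0.016899-0.043415i  (running Σ = -0.152669-0.122996i)
  m=0: -0.007877-0.000000i × -0.322983+0.000000i = +0.002544+0.000000i  (running Σ = -0.150124-0.122996i)
  m=1: +0.084887+0.307784i × +0.145158-0.014870i = +0.016899+0.043415i  (running Σ = -0.133226-0.079581i)
  m=2: -0.006642+0.003965i × +0.354090-0.073316i = -0.002061+0.001891i  (running Σ = -0.135287-0.077690i)
  m=3: +0.239718+0.229426i × +0.015958-0.005046i = +0.004983+0.002452i  (running Σ = -0.130304-0.075239i)
  m=4: -0.003443+0.006388i × -0.342338+0.148116i = +0.000233-0.002697i  (running Σ = -0.130071-0.077935i)
  m=5: +0.357600+0.081937i × -0.373353+0.209048i = -0.150640+0.044164i  (running Σ = -0.280711-0.033771i)
  m=6: +0.000270+0.006161i × -0.206070+0.144798i = -0.000948-0.001230i  (running Σ = -0.281659-0.035002i)
  m=7: +0.475730-0.153954i × -0.061767+0.053586i = -0.021135+0.035002i  (running Σ = -0.302793+0.000000i)
Σ over m = -0.302793+0.000000i; ×(4π/15) → -0.253667+0.000000i. Real part: -0.253667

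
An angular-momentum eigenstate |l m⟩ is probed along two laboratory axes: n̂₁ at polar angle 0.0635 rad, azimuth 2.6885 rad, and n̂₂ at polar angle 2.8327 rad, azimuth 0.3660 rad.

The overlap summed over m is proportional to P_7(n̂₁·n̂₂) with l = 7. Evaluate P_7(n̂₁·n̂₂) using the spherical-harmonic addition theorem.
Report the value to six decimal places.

Addition theorem: P_7(cos γ) = (4π/15) Σ_m Y*_{lm}(Ω₁) Y_{lm}(Ω₂), m = −7…7:
  [-7]  conj(Y_{7,-7})(Ω₁) = +0.000000-0.000000i ; Y_{7,-7}(Ω₂) = -0.000100-0.000066i ; Δ = -0.000000-0.000000i
  [-6]  conj(Y_{7,-6})(Ω₁) = -0.000000-0.000000i ; Y_{7,-6}(Ω₂) = +0.000823+0.001141i ; Δ = -0.000000-0.000000i
  [-5]  conj(Y_{7,-5})(Ω₁) = +0.000003+0.000003i ; Y_{7,-5}(Ω₂) = -0.002637-0.009945i ; Δ = +0.000000-0.000000i
  [-4]  conj(Y_{7,-4})(Ω₁) = -0.000028-0.000115i ; Y_{7,-4}(Ω₂) = -0.005600+0.052240i ; Δ = +0.000006-0.000001i
  [-3]  conj(Y_{7,-3})(Ω₁) = -0.000470+0.002187i ; Y_{7,-3}(Ω₂) = +0.086186-0.168500i ; Δ = +0.000328+0.000268i
  [-2]  conj(Y_{7,-2})(Ω₁) = +0.018340-0.023407i ; Y_{7,-2}(Ω₂) = -0.337685+0.303419i ; Δ = +0.000909+0.013469i
  [-1]  conj(Y_{7,-1})(Ω₁) = -0.226942+0.110492i ; Y_{7,-1}(Ω₂) = +0.553044-0.211964i ; Δ = -0.102088+0.109211i
  [+0]  conj(Y_{7,0})(Ω₁) = +1.031727-0.000000i ; Y_{7,0}(Ω₂) = -0.050249+0.000000i ; Δ = -0.051844+0.000000i
  [+1]  conj(Y_{7,1})(Ω₁) = +0.226942+0.110492i ; Y_{7,1}(Ω₂) = -0.553044-0.211964i ; Δ = -0.102088-0.109211i
  [+2]  conj(Y_{7,2})(Ω₁) = +0.018340+0.023407i ; Y_{7,2}(Ω₂) = -0.337685-0.303419i ; Δ = +0.000909-0.013469i
  [+3]  conj(Y_{7,3})(Ω₁) = +0.000470+0.002187i ; Y_{7,3}(Ω₂) = -0.086186-0.168500i ; Δ = +0.000328-0.000268i
  [+4]  conj(Y_{7,4})(Ω₁) = -0.000028+0.000115i ; Y_{7,4}(Ω₂) = -0.005600-0.052240i ; Δ = +0.000006+0.000001i
  [+5]  conj(Y_{7,5})(Ω₁) = -0.000003+0.000003i ; Y_{7,5}(Ω₂) = +0.002637-0.009945i ; Δ = +0.000000+0.000000i
  [+6]  conj(Y_{7,6})(Ω₁) = -0.000000+0.000000i ; Y_{7,6}(Ω₂) = +0.000823-0.001141i ; Δ = -0.000000+0.000000i
  [+7]  conj(Y_{7,7})(Ω₁) = -0.000000-0.000000i ; Y_{7,7}(Ω₂) = +0.000100-0.000066i ; Δ = -0.000000+0.000000i
Σ over m = -0.253534+0.000000i; ×(4π/15) → -0.212400+0.000000i. Real part: -0.212400

-0.212400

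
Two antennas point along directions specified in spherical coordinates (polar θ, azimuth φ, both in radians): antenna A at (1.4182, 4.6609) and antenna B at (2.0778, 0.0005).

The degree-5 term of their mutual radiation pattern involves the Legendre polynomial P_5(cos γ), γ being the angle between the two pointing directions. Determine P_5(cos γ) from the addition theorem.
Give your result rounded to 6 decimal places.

Addition theorem: P_5(cos γ) = (4π/11) Σ_m Y*_{lm}(Ω₁) Y_{lm}(Ω₂), m = −5…5:
  term(m=-5) = (-0.026665, -0.100259)   from Y*(Ω₁)=(-0.111465, -0.423357), Y(Ω₂)=(0.236975, -0.000592)
  term(m=-4) = (-0.086710, 0.018296)   from Y*(Ω₁)=(0.208410, -0.043541), Y(Ω₂)=(-0.416230, 0.000832)
  term(m=-3) = (-0.010656, -0.067769)   from Y*(Ω₁)=(-0.040704, -0.261414), Y(Ω₂)=(0.259300, -0.000389)
  term(m=-2) = (0.042880, -0.004475)   from Y*(Ω₁)=(0.232976, -0.024077), Y(Ω₂)=(0.184074, -0.000184)
  term(m=-1) = (0.003590, 0.068997)   from Y*(Ω₁)=(-0.011205, -0.217421), Y(Ω₂)=(-0.317352, 0.000159)
  term(m=+0) = (-0.027062, 0.000000)   from Y*(Ω₁)=(0.238501, -0.000000), Y(Ω₂)=(-0.113469, 0.000000)
  term(m=+1) = (0.003590, -0.068997)   from Y*(Ω₁)=(0.011205, -0.217421), Y(Ω₂)=(0.317352, 0.000159)
  term(m=+2) = (0.042880, 0.004475)   from Y*(Ω₁)=(0.232976, 0.024077), Y(Ω₂)=(0.184074, 0.000184)
  term(m=+3) = (-0.010656, 0.067769)   from Y*(Ω₁)=(0.040704, -0.261414), Y(Ω₂)=(-0.259300, -0.000389)
  term(m=+4) = (-0.086710, -0.018296)   from Y*(Ω₁)=(0.208410, 0.043541), Y(Ω₂)=(-0.416230, -0.000832)
  term(m=+5) = (-0.026665, 0.100259)   from Y*(Ω₁)=(0.111465, -0.423357), Y(Ω₂)=(-0.236975, -0.000592)
Accumulated sum (-0.182184, -0.000000); after 4π/(2l+1) scaling, (-0.208126, -0.000000) ⇒ P_5 = -0.208126

-0.208126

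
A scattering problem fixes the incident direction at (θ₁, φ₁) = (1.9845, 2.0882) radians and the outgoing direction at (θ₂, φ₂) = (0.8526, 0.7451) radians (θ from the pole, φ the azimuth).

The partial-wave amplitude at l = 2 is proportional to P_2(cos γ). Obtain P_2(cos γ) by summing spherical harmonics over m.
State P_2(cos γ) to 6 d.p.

-0.482214

Term-by-term m-sum for l=2 (normalisation 4π/5 = 2.513274):
  term(m=-2) = -0.063700+0.031196i   from Y*(Ω₁)=-0.165387-0.278434i, Y(Ω₂)=+0.017633-0.218306i
  term(m=-1) = -0.024572-0.106043i   from Y*(Ω₁)=+0.140655-0.247145i, Y(Ω₂)=+0.281359-0.259549i
  term(m=+0) = -0.015323-0.000000i   from Y*(Ω₁)=-0.162483-0.000000i, Y(Ω₂)=+0.094302+0.000000i
  term(m=+1) = -0.024572+0.106043i   from Y*(Ω₁)=-0.140655-0.247145i, Y(Ω₂)=-0.281359-0.259549i
  term(m=+2) = -0.063700-0.031196i   from Y*(Ω₁)=-0.165387+0.278434i, Y(Ω₂)=+0.017633+0.218306i
Σ over m = -0.191867+0.000000i; ×(4π/5) → -0.482214+0.000000i. Real part: -0.482214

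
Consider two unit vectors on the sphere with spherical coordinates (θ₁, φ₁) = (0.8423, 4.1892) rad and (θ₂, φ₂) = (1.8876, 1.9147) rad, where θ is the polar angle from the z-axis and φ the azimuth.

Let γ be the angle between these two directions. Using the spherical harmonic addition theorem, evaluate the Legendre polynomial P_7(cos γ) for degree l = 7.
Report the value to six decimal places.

-0.241644

Expand P_7 via completeness: Σ_{m} conj(Y_{7,m}) at Ω₁ times Y_{7,m} at Ω₂ —
  term(m=-7) = -0.022016-0.004774i   from Y*(Ω₁)=-0.032041-0.055865i, Y(Ω₂)=+0.234384-0.259667i
  term(m=-6) = -0.043431-0.081392i   from Y*(Ω₁)=+0.214994+0.000529i, Y(Ω₂)=-0.202939-0.378077i
  term(m=-5) = +0.011066-0.027954i   from Y*(Ω₁)=-0.202803+0.349609i, Y(Ω₂)=-0.073565+0.011022i
  term(m=-4) = -0.128366+0.043507i   from Y*(Ω₁)=-0.208558-0.362604i, Y(Ω₂)=+0.062842-0.317867i
  term(m=-3) = -0.014164-0.008496i   from Y*(Ω₁)=+0.084527+0.000104i, Y(Ω₂)=-0.167689-0.100309i
  term(m=-2) = -0.013334-0.080879i   from Y*(Ω₁)=+0.164438-0.284277i, Y(Ω₂)=+0.192850-0.158457i
  term(m=-1) = +0.036241-0.042705i   from Y*(Ω₁)=+0.120330+0.208616i, Y(Ω₂)=-0.078414-0.218950i
  term(m=+0) = +0.059566+0.000000i   from Y*(Ω₁)=+0.265065-0.000000i, Y(Ω₂)=+0.224724+0.000000i
  term(m=+1) = +0.036241+0.042705i   from Y*(Ω₁)=-0.120330+0.208616i, Y(Ω₂)=+0.078414-0.218950i
  term(m=+2) = -0.013334+0.080879i   from Y*(Ω₁)=+0.164438+0.284277i, Y(Ω₂)=+0.192850+0.158457i
  term(m=+3) = -0.014164+0.008496i   from Y*(Ω₁)=-0.084527+0.000104i, Y(Ω₂)=+0.167689-0.100309i
  term(m=+4) = -0.128366-0.043507i   from Y*(Ω₁)=-0.208558+0.362604i, Y(Ω₂)=+0.062842+0.317867i
  term(m=+5) = +0.011066+0.027954i   from Y*(Ω₁)=+0.202803+0.349609i, Y(Ω₂)=+0.073565+0.011022i
  term(m=+6) = -0.043431+0.081392i   from Y*(Ω₁)=+0.214994-0.000529i, Y(Ω₂)=-0.202939+0.378077i
  term(m=+7) = -0.022016+0.004774i   from Y*(Ω₁)=+0.032041-0.055865i, Y(Ω₂)=-0.234384-0.259667i
Σ over m = -0.288441+0.000000i; ×(4π/15) → -0.241644+0.000000i. Real part: -0.241644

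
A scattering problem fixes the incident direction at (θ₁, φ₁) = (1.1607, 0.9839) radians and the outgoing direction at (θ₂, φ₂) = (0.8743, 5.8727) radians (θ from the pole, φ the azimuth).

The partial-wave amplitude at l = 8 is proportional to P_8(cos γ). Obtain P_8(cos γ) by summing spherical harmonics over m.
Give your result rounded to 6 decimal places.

Addition theorem: P_8(cos γ) = (4π/17) Σ_m Y*_{lm}(Ω₁) Y_{lm}(Ω₂), m = −8…8:
  [-8]  conj(Y_{8,-8})(Ω₁) = -0.00444 + 0.25785j ; Y_{8,-8}(Ω₂) = -0.06117 - 0.00876j ; Δ = 0.00253 - 0.01573j
  [-7]  conj(Y_{8,-7})(Ω₁) = 0.36909 + 0.25474j ; Y_{8,-7}(Ω₂) = -0.19933 + 0.05478j ; Δ = -0.08753 - 0.03056j
  [-6]  conj(Y_{8,-6})(Ω₁) = 0.28792 - 0.11493j ; Y_{8,-6}(Ω₂) = -0.30885 + 0.24908j ; Δ = -0.06030 + 0.10721j
  [-5]  conj(Y_{8,-5})(Ω₁) = -0.02662 + 0.12670j ; Y_{8,-5}(Ω₂) = -0.20369 + 0.38969j ; Δ = -0.04395 - 0.03618j
  [-4]  conj(Y_{8,-4})(Ω₁) = 0.25002 + 0.25436j ; Y_{8,-4}(Ω₂) = -0.01090 + 0.15299j ; Δ = -0.04164 + 0.03548j
  [-3]  conj(Y_{8,-3})(Ω₁) = 0.03891 - 0.00748j ; Y_{8,-3}(Ω₂) = -0.09216 - 0.26109j ; Δ = -0.00554 - 0.00947j
  [-2]  conj(Y_{8,-2})(Ω₁) = -0.12657 + 0.30189j ; Y_{8,-2}(Ω₂) = -0.21621 - 0.23217j ; Δ = 0.09746 - 0.03589j
  [-1]  conj(Y_{8,-1})(Ω₁) = 0.05898 + 0.08869j ; Y_{8,-1}(Ω₂) = 0.13020 + 0.05666j ; Δ = 0.00265 + 0.01489j
  [+0]  conj(Y_{8,0})(Ω₁) = -0.31186 + 0.00000j ; Y_{8,0}(Ω₂) = 0.34081 + 0.00000j ; Δ = -0.10628 + 0.00000j
  [+1]  conj(Y_{8,1})(Ω₁) = -0.05898 + 0.08869j ; Y_{8,1}(Ω₂) = -0.13020 + 0.05666j ; Δ = 0.00265 - 0.01489j
  [+2]  conj(Y_{8,2})(Ω₁) = -0.12657 - 0.30189j ; Y_{8,2}(Ω₂) = -0.21621 + 0.23217j ; Δ = 0.09746 + 0.03589j
  [+3]  conj(Y_{8,3})(Ω₁) = -0.03891 - 0.00748j ; Y_{8,3}(Ω₂) = 0.09216 - 0.26109j ; Δ = -0.00554 + 0.00947j
  [+4]  conj(Y_{8,4})(Ω₁) = 0.25002 - 0.25436j ; Y_{8,4}(Ω₂) = -0.01090 - 0.15299j ; Δ = -0.04164 - 0.03548j
  [+5]  conj(Y_{8,5})(Ω₁) = 0.02662 + 0.12670j ; Y_{8,5}(Ω₂) = 0.20369 + 0.38969j ; Δ = -0.04395 + 0.03618j
  [+6]  conj(Y_{8,6})(Ω₁) = 0.28792 + 0.11493j ; Y_{8,6}(Ω₂) = -0.30885 - 0.24908j ; Δ = -0.06030 - 0.10721j
  [+7]  conj(Y_{8,7})(Ω₁) = -0.36909 + 0.25474j ; Y_{8,7}(Ω₂) = 0.19933 + 0.05478j ; Δ = -0.08753 + 0.03056j
  [+8]  conj(Y_{8,8})(Ω₁) = -0.00444 - 0.25785j ; Y_{8,8}(Ω₂) = -0.06117 + 0.00876j ; Δ = 0.00253 + 0.01573j
Accumulated sum -0.37891 - 0.00000j; after 4π/(2l+1) scaling, -0.28009 - 0.00000j ⇒ P_8 = -0.280092

-0.280092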